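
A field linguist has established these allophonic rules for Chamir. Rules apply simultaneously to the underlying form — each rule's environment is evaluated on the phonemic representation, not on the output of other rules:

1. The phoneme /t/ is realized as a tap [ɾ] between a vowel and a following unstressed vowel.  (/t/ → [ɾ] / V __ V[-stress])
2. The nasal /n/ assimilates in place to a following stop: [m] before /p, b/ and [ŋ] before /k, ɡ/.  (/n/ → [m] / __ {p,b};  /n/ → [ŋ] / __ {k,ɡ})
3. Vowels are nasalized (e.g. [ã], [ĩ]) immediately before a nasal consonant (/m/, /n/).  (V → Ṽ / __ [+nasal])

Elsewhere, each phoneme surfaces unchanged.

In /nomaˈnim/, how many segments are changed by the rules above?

Segments that undergo a rule: /o/ → [õ] (rule 3); /a/ → [ã] (rule 3); /i/ → [ĩ] (rule 3).
All other segments surface unchanged.

3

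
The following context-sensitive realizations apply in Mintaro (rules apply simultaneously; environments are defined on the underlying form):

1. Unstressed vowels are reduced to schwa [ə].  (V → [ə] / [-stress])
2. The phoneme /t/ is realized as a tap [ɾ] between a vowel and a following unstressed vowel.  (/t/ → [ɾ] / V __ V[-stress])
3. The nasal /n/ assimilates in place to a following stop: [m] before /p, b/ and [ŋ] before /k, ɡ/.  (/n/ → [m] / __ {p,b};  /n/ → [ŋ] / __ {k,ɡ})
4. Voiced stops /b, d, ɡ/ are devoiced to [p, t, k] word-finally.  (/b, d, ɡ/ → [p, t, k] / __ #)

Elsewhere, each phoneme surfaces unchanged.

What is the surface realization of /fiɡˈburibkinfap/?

/i/ meets the environment for rule 1 (in an unstressed syllable) → [ə].
/ɡ/ — between /i/ and /b/; rule 4 does not apply here → [ɡ].
/b/ (between /ɡ/ and /u/): rule 4 targets it, but not word-finally → unchanged [b].
/u/ — between /b/ and /r/; rule 1 does not apply here → [u].
/i/ (between /r/ and /b/): in an unstressed syllable, so rule 1 applies → [ə].
/b/ — between /i/ and /k/; rule 4 does not apply here → [b].
/i/ meets the environment for rule 1 (in an unstressed syllable) → [ə].
/n/ (between /i/ and /f/) fails the environment for rule 3, so it stays [n].
/a/ meets the environment for rule 1 (in an unstressed syllable) → [ə].

[fəɡˈburəbkənfəp]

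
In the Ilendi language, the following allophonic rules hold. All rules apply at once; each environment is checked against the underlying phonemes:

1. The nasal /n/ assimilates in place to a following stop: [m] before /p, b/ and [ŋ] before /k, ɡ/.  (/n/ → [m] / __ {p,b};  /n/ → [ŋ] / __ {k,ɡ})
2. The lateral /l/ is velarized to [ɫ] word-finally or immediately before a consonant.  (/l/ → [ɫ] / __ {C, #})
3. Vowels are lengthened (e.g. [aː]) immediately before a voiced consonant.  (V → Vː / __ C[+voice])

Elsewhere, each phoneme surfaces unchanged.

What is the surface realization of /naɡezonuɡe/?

[naːɡeːzoːnuːɡe]

/n/ (word-initial): rule 1 targets it, but not before a labial or velar stop → unchanged [n].
/a/ meets the environment for rule 3 (before a voiced consonant) → [aː].
/ɡ/ — not in any rule's target class → [ɡ].
/e/ (between /ɡ/ and /z/): before a voiced consonant, so rule 3 applies → [eː].
/z/ — not in any rule's target class → [z].
/o/ — between /z/ and /n/, before a voiced consonant — surfaces as [oː] (rule 3).
/n/ (between /o/ and /u/) is in the target of rule 1 but the environment (before a labial or velar stop) is not met → [n].
/u/ — between /n/ and /ɡ/, before a voiced consonant — surfaces as [uː] (rule 3).
/ɡ/ stays [ɡ].
/e/ — word-final; rule 3 does not apply here → [e].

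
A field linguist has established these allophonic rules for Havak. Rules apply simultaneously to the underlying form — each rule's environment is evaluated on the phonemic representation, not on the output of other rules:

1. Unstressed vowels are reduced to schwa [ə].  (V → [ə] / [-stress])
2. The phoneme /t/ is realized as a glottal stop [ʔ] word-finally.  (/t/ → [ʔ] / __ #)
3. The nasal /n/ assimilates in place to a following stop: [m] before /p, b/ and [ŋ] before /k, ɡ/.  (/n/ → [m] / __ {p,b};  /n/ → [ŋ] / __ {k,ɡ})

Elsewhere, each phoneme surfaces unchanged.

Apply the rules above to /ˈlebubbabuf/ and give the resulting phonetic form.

/l/ stays [l].
/e/ (between /l/ and /b/) fails the environment for rule 1, so it stays [e].
/b/ (between /e/ and /u/): no rule targets it → [b].
/u/ (between /b/ and /b/) occurs in an unstressed syllable → [ə] by rule 1.
/b/ (between /u/ and /b/) is unaffected → [b].
/b/ — not in any rule's target class → [b].
/a/ (between /b/ and /b/): in an unstressed syllable, so rule 1 applies → [ə].
/b/ (between /a/ and /u/) is unaffected → [b].
/u/ meets the environment for rule 1 (in an unstressed syllable) → [ə].
/f/ stays [f].

[ˈlebəbbəbəf]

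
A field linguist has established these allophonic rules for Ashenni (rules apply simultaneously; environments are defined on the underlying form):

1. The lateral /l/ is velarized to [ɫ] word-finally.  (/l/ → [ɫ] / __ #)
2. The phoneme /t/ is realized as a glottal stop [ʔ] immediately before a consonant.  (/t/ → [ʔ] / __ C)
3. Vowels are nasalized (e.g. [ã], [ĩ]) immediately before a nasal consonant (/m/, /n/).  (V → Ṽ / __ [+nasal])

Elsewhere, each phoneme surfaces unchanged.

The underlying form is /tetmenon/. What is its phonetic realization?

/t/ — word-initial; rule 2 does not apply here → [t].
/e/ (between /t/ and /t/): rule 3 targets it, but not before a nasal consonant → unchanged [e].
/t/ (between /e/ and /m/) occurs immediately before a consonant → [ʔ] by rule 2.
/m/ — not in any rule's target class → [m].
/e/ (between /m/ and /n/) occurs before a nasal consonant → [ẽ] by rule 3.
/n/ (between /e/ and /o/) is unaffected → [n].
Rule 3 applies to /o/ (between /n/ and /n/: before a nasal consonant) → [õ].
/n/ (word-final): no rule targets it → [n].

[teʔmẽnõn]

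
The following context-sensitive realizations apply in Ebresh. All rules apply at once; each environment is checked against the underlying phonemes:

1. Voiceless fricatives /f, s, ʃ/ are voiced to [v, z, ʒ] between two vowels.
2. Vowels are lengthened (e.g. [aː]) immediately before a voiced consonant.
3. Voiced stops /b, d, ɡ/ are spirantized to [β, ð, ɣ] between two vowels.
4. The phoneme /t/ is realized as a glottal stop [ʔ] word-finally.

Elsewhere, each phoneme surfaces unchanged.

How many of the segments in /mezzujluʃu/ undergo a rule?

Segments that undergo a rule: /e/ → [eː] (rule 2); /u/ → [uː] (rule 2); /ʃ/ → [ʒ] (rule 1).
All other segments surface unchanged.

3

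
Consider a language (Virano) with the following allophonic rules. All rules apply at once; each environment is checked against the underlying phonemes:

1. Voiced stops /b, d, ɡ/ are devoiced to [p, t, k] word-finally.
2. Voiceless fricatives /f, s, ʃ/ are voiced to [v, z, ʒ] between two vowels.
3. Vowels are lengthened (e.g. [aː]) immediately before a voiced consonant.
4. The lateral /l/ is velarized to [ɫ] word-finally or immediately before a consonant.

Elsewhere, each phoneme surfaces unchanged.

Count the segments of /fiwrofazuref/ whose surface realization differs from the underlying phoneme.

Segments that undergo a rule: /i/ → [iː] (rule 3); /f/ → [v] (rule 2); /a/ → [aː] (rule 3); /u/ → [uː] (rule 3).
All other segments surface unchanged.

4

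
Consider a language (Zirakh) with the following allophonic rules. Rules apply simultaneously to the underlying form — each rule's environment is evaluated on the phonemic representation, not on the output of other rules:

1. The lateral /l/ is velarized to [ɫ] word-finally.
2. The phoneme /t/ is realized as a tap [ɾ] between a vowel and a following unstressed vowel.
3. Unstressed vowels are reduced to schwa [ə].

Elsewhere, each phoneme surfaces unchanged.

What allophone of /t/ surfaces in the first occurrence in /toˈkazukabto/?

/t/ — word-initial; rule 2 does not apply here → [t].

[t]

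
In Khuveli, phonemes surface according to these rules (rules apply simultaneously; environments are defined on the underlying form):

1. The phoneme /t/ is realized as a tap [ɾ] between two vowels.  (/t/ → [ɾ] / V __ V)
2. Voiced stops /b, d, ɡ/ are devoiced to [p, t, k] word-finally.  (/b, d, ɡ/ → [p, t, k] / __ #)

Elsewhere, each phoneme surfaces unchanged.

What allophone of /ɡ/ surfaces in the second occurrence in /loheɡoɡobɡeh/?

[ɡ]

/ɡ/ (between /o/ and /o/) is in the target of rule 2 but the environment (word-finally) is not met → [ɡ].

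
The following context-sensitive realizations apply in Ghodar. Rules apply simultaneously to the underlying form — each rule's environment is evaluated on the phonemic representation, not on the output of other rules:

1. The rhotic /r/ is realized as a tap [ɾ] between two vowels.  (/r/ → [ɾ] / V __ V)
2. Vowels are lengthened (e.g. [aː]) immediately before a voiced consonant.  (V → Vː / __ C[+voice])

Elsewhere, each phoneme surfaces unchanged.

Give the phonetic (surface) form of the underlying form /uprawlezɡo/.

/u/ (word-initial): rule 2 targets it, but not before a voiced consonant → unchanged [u].
/p/ — not in any rule's target class → [p].
/r/ (between /p/ and /a/) fails the environment for rule 1, so it stays [r].
/a/ (between /r/ and /w/) occurs before a voiced consonant → [aː] by rule 2.
/w/ stays [w].
/l/ (between /w/ and /e/) is unaffected → [l].
/e/ (between /l/ and /z/): before a voiced consonant, so rule 2 applies → [eː].
/z/ — not in any rule's target class → [z].
/ɡ/ (between /z/ and /o/): no rule targets it → [ɡ].
/o/ (word-final): rule 2 targets it, but not before a voiced consonant → unchanged [o].

[upraːwleːzɡo]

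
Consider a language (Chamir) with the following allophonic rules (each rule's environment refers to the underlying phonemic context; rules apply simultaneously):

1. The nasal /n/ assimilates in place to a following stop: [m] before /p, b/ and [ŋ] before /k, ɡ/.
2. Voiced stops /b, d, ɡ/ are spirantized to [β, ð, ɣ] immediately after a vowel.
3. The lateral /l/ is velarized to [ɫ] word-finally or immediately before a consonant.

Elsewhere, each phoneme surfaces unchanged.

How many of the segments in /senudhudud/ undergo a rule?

3

Segments that undergo a rule: /d/ → [ð] (rule 2); /d/ → [ð] (rule 2); /d/ → [ð] (rule 2).
All other segments surface unchanged.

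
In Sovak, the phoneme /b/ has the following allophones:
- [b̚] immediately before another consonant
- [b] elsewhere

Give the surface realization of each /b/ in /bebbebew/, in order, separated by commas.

[b], [b̚], [b], [b]

Occurrence 1 (position 1): no conditioning environment matches → elsewhere allophone [b].
Occurrence 2 (position 3): immediately before another consonant → [b̚].
Occurrence 3 (position 4): no conditioning environment matches → elsewhere allophone [b].
Occurrence 4 (position 6): no conditioning environment matches → elsewhere allophone [b].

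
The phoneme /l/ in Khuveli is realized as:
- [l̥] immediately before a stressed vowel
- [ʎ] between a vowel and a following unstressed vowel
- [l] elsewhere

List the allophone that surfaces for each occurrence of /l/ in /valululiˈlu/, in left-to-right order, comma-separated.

[ʎ], [ʎ], [ʎ], [l̥]

Occurrence 1 (position 3): between a vowel and a following unstressed vowel → [ʎ].
Occurrence 2 (position 5): between a vowel and a following unstressed vowel → [ʎ].
Occurrence 3 (position 7): between a vowel and a following unstressed vowel → [ʎ].
Occurrence 4 (position 9): immediately before a stressed vowel → [l̥].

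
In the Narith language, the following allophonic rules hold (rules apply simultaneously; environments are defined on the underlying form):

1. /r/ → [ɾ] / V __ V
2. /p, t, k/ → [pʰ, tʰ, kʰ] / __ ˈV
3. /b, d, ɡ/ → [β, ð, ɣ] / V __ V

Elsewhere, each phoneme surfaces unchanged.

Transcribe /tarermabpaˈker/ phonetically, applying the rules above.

/t/ (word-initial) is in the target of rule 2 but the environment (immediately before a stressed vowel) is not met → [t].
/a/ — not in any rule's target class → [a].
/r/ — between /a/ and /e/, between two vowels — surfaces as [ɾ] (rule 1).
/e/ (between /r/ and /r/) is unaffected → [e].
/r/ (between /e/ and /m/) fails the environment for rule 1, so it stays [r].
/m/ stays [m].
/a/ (between /m/ and /b/): no rule targets it → [a].
/b/ — between /a/ and /p/; rule 3 does not apply here → [b].
/p/ — between /b/ and /a/; rule 2 does not apply here → [p].
/a/ (between /p/ and /k/) is unaffected → [a].
/k/ — between /a/ and /e/, immediately before a stressed vowel — surfaces as [kʰ] (rule 2).
/e/ (between /k/ and /r/): no rule targets it → [e].
/r/ (word-final) is in the target of rule 1 but the environment (between two vowels) is not met → [r].

[taɾermabpaˈkʰer]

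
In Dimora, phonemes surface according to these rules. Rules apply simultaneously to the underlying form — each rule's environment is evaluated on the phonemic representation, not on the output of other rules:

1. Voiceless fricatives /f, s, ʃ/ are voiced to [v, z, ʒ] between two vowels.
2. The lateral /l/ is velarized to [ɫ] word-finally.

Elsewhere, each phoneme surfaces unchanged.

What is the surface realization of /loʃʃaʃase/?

[loʃʃaʒaze]

/l/ (word-initial) is in the target of rule 2 but the environment (word-finally) is not met → [l].
/o/ stays [o].
/ʃ/ (between /o/ and /ʃ/) fails the environment for rule 1, so it stays [ʃ].
/ʃ/ — between /ʃ/ and /a/; rule 1 does not apply here → [ʃ].
/a/ (between /ʃ/ and /ʃ/) is unaffected → [a].
Rule 1 applies to /ʃ/ (between /a/ and /a/: between two vowels) → [ʒ].
/a/ (between /ʃ/ and /s/) is unaffected → [a].
/s/ meets the environment for rule 1 (between two vowels) → [z].
/e/ (word-final) is unaffected → [e].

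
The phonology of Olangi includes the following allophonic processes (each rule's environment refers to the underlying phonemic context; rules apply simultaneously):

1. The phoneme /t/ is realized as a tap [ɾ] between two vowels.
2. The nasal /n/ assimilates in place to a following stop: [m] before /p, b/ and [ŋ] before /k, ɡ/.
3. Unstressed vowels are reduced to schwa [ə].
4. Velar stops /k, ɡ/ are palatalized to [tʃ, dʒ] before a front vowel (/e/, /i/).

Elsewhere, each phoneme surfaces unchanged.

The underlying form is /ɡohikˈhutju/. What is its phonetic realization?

/ɡ/ (word-initial) is in the target of rule 4 but the environment (before a front vowel) is not met → [ɡ].
/o/ (between /ɡ/ and /h/): in an unstressed syllable, so rule 3 applies → [ə].
/h/ — not in any rule's target class → [h].
/i/ (between /h/ and /k/) occurs in an unstressed syllable → [ə] by rule 3.
/k/ (between /i/ and /h/) is in the target of rule 4 but the environment (before a front vowel) is not met → [k].
/h/ stays [h].
/u/ (between /h/ and /t/) fails the environment for rule 3, so it stays [u].
/t/ (between /u/ and /j/) fails the environment for rule 1, so it stays [t].
/j/ (between /t/ and /u/): no rule targets it → [j].
/u/ meets the environment for rule 3 (in an unstressed syllable) → [ə].

[ɡəhəkˈhutjə]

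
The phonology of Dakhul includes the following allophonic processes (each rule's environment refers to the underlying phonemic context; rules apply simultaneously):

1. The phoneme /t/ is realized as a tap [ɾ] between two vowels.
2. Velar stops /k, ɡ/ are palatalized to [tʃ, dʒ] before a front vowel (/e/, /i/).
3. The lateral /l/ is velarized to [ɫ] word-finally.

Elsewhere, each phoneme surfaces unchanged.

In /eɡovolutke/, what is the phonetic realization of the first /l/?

/l/ (between /o/ and /u/) fails the environment for rule 3, so it stays [l].

[l]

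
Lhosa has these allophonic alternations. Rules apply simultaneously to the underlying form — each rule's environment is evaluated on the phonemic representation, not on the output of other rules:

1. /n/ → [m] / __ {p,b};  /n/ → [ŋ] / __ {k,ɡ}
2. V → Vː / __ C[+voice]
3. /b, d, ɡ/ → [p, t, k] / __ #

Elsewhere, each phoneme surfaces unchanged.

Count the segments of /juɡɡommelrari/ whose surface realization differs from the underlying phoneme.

Segments that undergo a rule: /u/ → [uː] (rule 2); /o/ → [oː] (rule 2); /e/ → [eː] (rule 2); /a/ → [aː] (rule 2).
All other segments surface unchanged.

4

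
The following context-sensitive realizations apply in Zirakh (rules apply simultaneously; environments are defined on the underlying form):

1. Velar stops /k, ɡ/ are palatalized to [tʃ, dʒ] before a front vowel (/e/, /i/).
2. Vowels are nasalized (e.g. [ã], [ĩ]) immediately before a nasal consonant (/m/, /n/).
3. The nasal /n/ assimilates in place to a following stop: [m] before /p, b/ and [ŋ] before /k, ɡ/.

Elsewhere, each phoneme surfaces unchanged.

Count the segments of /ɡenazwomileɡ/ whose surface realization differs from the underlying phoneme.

3

Segments that undergo a rule: /ɡ/ → [dʒ] (rule 1); /e/ → [ẽ] (rule 2); /o/ → [õ] (rule 2).
All other segments surface unchanged.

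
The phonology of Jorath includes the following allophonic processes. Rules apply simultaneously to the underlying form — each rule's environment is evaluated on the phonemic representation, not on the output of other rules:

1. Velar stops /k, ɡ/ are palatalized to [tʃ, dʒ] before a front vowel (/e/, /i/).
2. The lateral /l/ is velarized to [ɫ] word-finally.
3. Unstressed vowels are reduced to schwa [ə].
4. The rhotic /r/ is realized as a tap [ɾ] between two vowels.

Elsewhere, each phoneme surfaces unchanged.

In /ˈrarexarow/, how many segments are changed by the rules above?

5

Segments that undergo a rule: /r/ → [ɾ] (rule 4); /e/ → [ə] (rule 3); /a/ → [ə] (rule 3); /r/ → [ɾ] (rule 4); /o/ → [ə] (rule 3).
All other segments surface unchanged.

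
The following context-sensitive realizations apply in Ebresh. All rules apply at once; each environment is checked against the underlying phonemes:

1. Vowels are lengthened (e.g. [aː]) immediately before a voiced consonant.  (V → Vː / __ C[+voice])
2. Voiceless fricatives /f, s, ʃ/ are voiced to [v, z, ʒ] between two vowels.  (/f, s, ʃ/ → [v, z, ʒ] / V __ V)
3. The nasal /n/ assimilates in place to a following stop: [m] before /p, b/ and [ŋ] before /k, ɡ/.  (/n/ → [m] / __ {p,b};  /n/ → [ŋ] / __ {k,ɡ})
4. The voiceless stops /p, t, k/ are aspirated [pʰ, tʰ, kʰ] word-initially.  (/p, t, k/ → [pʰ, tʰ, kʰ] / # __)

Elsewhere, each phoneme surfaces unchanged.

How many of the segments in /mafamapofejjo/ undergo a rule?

Segments that undergo a rule: /f/ → [v] (rule 2); /a/ → [aː] (rule 1); /f/ → [v] (rule 2); /e/ → [eː] (rule 1).
All other segments surface unchanged.

4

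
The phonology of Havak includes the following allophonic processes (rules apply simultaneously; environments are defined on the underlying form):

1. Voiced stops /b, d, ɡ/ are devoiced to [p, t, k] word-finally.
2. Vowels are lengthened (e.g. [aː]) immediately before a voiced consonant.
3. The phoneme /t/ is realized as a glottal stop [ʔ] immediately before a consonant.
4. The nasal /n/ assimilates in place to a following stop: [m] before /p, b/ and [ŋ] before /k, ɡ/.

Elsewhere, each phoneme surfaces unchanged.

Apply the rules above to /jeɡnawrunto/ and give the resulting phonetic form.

[jeːɡnaːwruːnto]

/j/ (word-initial) is unaffected → [j].
Rule 2 applies to /e/ (between /j/ and /ɡ/: before a voiced consonant) → [eː].
/ɡ/ (between /e/ and /n/) is in the target of rule 1 but the environment (word-finally) is not met → [ɡ].
/n/ (between /ɡ/ and /a/) is in the target of rule 4 but the environment (before a labial or velar stop) is not met → [n].
/a/ — between /n/ and /w/, before a voiced consonant — surfaces as [aː] (rule 2).
/w/ — not in any rule's target class → [w].
/r/ (between /w/ and /u/): no rule targets it → [r].
Rule 2 applies to /u/ (between /r/ and /n/: before a voiced consonant) → [uː].
/n/ (between /u/ and /t/) is in the target of rule 4 but the environment (before a labial or velar stop) is not met → [n].
/t/ (between /n/ and /o/): rule 3 targets it, but not immediately before a consonant → unchanged [t].
/o/ (word-final) is in the target of rule 2 but the environment (before a voiced consonant) is not met → [o].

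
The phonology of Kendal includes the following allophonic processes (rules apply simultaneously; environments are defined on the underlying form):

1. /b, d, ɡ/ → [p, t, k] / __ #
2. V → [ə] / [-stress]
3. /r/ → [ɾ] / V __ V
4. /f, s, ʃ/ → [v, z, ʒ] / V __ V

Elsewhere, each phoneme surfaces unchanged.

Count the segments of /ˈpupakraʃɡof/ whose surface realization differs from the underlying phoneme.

Segments that undergo a rule: /a/ → [ə] (rule 2); /a/ → [ə] (rule 2); /o/ → [ə] (rule 2).
All other segments surface unchanged.

3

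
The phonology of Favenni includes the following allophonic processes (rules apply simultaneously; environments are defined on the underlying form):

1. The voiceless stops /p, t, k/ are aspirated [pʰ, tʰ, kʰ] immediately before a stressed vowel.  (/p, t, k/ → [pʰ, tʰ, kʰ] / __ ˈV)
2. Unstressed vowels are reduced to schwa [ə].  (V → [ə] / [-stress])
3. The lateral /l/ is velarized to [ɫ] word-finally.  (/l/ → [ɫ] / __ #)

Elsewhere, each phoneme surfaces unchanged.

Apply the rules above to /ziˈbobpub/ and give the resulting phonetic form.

[zəˈbobpəb]

/z/ stays [z].
/i/ meets the environment for rule 2 (in an unstressed syllable) → [ə].
/b/ stays [b].
/o/ (between /b/ and /b/) fails the environment for rule 2, so it stays [o].
/b/ (between /o/ and /p/) is unaffected → [b].
/p/ (between /b/ and /u/) is in the target of rule 1 but the environment (immediately before a stressed vowel) is not met → [p].
/u/ (between /p/ and /b/) occurs in an unstressed syllable → [ə] by rule 2.
/b/ (word-final) is unaffected → [b].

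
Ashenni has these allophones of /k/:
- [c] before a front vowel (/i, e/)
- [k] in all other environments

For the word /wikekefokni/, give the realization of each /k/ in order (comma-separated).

[c], [c], [k]

Occurrence 1 (position 3): before a front vowel → [c].
Occurrence 2 (position 5): before a front vowel → [c].
Occurrence 3 (position 9): no conditioning environment matches → elsewhere allophone [k].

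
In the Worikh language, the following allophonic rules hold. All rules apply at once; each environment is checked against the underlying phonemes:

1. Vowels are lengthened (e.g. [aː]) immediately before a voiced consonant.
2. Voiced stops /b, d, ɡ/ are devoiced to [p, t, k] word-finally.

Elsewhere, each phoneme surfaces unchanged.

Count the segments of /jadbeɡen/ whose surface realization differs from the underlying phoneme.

3

Segments that undergo a rule: /a/ → [aː] (rule 1); /e/ → [eː] (rule 1); /e/ → [eː] (rule 1).
All other segments surface unchanged.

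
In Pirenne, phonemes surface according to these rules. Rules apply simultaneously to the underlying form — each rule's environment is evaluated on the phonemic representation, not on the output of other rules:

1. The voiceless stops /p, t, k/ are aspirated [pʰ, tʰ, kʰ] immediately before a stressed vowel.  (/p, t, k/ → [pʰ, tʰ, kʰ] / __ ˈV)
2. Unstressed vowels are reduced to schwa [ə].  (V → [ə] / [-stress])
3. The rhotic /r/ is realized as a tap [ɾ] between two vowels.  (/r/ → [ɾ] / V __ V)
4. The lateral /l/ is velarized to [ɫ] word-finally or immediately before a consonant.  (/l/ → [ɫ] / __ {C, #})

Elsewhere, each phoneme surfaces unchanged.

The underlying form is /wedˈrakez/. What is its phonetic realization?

[wədˈrakəz]

/w/ (word-initial) is unaffected → [w].
Rule 2 applies to /e/ (between /w/ and /d/: in an unstressed syllable) → [ə].
/d/ stays [d].
/r/ (between /d/ and /a/) fails the environment for rule 3, so it stays [r].
/a/ (between /r/ and /k/): rule 2 targets it, but not in an unstressed syllable → unchanged [a].
/k/ (between /a/ and /e/) fails the environment for rule 1, so it stays [k].
/e/ meets the environment for rule 2 (in an unstressed syllable) → [ə].
/z/ (word-final): no rule targets it → [z].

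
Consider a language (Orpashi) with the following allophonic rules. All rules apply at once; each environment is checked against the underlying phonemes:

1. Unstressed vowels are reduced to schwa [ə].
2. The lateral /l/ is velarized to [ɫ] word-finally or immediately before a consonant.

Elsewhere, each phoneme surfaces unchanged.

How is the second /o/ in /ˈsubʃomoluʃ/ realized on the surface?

[ə]

/o/ (between /m/ and /l/) occurs in an unstressed syllable → [ə] by rule 1.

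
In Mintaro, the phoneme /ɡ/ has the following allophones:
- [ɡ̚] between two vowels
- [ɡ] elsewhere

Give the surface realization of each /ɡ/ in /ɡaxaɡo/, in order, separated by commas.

Occurrence 1 (position 1): no conditioning environment matches → elsewhere allophone [ɡ].
Occurrence 2 (position 5): between two vowels → [ɡ̚].

[ɡ], [ɡ̚]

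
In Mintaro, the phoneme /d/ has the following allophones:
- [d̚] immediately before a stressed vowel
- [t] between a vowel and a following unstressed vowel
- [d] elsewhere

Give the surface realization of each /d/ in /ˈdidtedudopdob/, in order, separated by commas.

[d̚], [d], [t], [t], [d]

Occurrence 1 (position 1): immediately before a stressed vowel → [d̚].
Occurrence 2 (position 3): no conditioning environment matches → elsewhere allophone [d].
Occurrence 3 (position 6): between a vowel and a following unstressed vowel → [t].
Occurrence 4 (position 8): between a vowel and a following unstressed vowel → [t].
Occurrence 5 (position 11): no conditioning environment matches → elsewhere allophone [d].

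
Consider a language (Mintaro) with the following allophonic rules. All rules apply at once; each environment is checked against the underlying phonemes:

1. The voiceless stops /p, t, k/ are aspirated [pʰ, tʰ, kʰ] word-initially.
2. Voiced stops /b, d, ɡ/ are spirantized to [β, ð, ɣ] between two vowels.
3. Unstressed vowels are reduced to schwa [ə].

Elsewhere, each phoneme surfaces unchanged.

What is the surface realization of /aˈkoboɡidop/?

/a/ (word-initial): in an unstressed syllable, so rule 3 applies → [ə].
/k/ — between /a/ and /o/; rule 1 does not apply here → [k].
/o/ (between /k/ and /b/) fails the environment for rule 3, so it stays [o].
/b/ meets the environment for rule 2 (between two vowels) → [β].
/o/ — between /b/ and /ɡ/, in an unstressed syllable — surfaces as [ə] (rule 3).
/ɡ/ (between /o/ and /i/) occurs between two vowels → [ɣ] by rule 2.
/i/ — between /ɡ/ and /d/, in an unstressed syllable — surfaces as [ə] (rule 3).
/d/ meets the environment for rule 2 (between two vowels) → [ð].
/o/ (between /d/ and /p/): in an unstressed syllable, so rule 3 applies → [ə].
/p/ (word-final) fails the environment for rule 1, so it stays [p].

[əˈkoβəɣəðəp]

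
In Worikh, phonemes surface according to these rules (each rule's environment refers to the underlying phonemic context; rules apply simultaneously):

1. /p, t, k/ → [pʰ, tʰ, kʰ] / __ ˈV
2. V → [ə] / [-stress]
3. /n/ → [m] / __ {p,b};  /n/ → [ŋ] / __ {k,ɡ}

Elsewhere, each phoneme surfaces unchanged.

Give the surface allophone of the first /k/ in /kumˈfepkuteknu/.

/k/ (word-initial): rule 1 targets it, but not immediately before a stressed vowel → unchanged [k].

[k]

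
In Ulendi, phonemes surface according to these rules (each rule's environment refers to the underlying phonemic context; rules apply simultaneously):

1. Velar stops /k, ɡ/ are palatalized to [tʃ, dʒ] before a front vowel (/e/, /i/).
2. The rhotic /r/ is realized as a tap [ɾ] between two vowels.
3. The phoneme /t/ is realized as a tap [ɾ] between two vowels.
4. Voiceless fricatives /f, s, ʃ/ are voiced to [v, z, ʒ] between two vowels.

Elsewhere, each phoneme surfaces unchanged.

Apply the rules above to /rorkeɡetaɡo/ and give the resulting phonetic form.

[rortʃedʒeɾaɡo]

/r/ (word-initial): rule 2 targets it, but not between two vowels → unchanged [r].
/o/ — not in any rule's target class → [o].
/r/ — between /o/ and /k/; rule 2 does not apply here → [r].
Rule 1 applies to /k/ (between /r/ and /e/: before a front vowel) → [tʃ].
/e/ (between /k/ and /ɡ/) is unaffected → [e].
/ɡ/ — between /e/ and /e/, before a front vowel — surfaces as [dʒ] (rule 1).
/e/ (between /ɡ/ and /t/): no rule targets it → [e].
/t/ meets the environment for rule 3 (between two vowels) → [ɾ].
/a/ (between /t/ and /ɡ/): no rule targets it → [a].
/ɡ/ (between /a/ and /o/) is in the target of rule 1 but the environment (before a front vowel) is not met → [ɡ].
/o/ — not in any rule's target class → [o].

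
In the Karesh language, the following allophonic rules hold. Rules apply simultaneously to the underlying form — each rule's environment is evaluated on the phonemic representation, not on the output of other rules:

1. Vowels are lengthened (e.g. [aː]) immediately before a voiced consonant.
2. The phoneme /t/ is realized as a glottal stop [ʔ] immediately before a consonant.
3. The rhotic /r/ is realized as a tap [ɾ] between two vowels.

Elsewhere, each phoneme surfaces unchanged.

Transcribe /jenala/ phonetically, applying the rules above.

Rule 1 applies to /e/ (between /j/ and /n/: before a voiced consonant) → [eː].
/a/ — between /n/ and /l/, before a voiced consonant — surfaces as [aː] (rule 1).
/a/ (word-final): rule 1 targets it, but not before a voiced consonant → unchanged [a].

[jeːnaːla]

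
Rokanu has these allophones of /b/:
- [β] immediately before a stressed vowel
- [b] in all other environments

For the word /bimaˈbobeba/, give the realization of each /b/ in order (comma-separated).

[b], [β], [b], [b]

Occurrence 1 (position 1): no conditioning environment matches → elsewhere allophone [b].
Occurrence 2 (position 5): immediately before a stressed vowel → [β].
Occurrence 3 (position 7): no conditioning environment matches → elsewhere allophone [b].
Occurrence 4 (position 9): no conditioning environment matches → elsewhere allophone [b].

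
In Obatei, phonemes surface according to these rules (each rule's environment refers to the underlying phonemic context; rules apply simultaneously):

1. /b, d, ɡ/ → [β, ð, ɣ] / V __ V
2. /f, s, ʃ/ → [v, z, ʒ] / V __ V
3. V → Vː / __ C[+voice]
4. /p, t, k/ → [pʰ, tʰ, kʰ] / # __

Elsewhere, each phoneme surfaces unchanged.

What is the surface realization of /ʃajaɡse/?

[ʃaːjaːɡse]

/ʃ/ (word-initial) fails the environment for rule 2, so it stays [ʃ].
/a/ (between /ʃ/ and /j/): before a voiced consonant, so rule 3 applies → [aː].
/j/ stays [j].
/a/ (between /j/ and /ɡ/): before a voiced consonant, so rule 3 applies → [aː].
/ɡ/ (between /a/ and /s/): rule 1 targets it, but not between two vowels → unchanged [ɡ].
/s/ (between /ɡ/ and /e/) fails the environment for rule 2, so it stays [s].
/e/ (word-final) is in the target of rule 3 but the environment (before a voiced consonant) is not met → [e].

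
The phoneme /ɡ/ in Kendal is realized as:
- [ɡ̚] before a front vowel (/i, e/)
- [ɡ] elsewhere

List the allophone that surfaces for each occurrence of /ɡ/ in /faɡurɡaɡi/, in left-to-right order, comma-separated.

Occurrence 1 (position 3): no conditioning environment matches → elsewhere allophone [ɡ].
Occurrence 2 (position 6): no conditioning environment matches → elsewhere allophone [ɡ].
Occurrence 3 (position 8): before a front vowel (/i, e/) → [ɡ̚].

[ɡ], [ɡ], [ɡ̚]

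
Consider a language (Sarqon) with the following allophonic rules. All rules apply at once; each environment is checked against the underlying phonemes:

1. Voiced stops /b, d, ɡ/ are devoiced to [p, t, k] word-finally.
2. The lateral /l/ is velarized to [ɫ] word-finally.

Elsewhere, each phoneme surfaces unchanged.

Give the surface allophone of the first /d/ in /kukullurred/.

[t]

Rule 1 applies to /d/ (word-final: word-finally) → [t].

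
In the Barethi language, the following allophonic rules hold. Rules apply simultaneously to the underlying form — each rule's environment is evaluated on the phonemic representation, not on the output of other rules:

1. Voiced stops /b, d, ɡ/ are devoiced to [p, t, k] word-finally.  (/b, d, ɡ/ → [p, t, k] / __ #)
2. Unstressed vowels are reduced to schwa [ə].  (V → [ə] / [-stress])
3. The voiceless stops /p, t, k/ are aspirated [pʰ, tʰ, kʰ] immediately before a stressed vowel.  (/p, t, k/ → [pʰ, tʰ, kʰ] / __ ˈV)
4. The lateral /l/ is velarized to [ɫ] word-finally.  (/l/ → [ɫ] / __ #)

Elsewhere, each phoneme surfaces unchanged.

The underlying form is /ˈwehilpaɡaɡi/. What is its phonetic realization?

[ˈwehəlpəɡəɡə]

/w/ stays [w].
/e/ (between /w/ and /h/) fails the environment for rule 2, so it stays [e].
/h/ (between /e/ and /i/) is unaffected → [h].
/i/ meets the environment for rule 2 (in an unstressed syllable) → [ə].
/l/ (between /i/ and /p/): rule 4 targets it, but not word-finally → unchanged [l].
/p/ — between /l/ and /a/; rule 3 does not apply here → [p].
/a/ — between /p/ and /ɡ/, in an unstressed syllable — surfaces as [ə] (rule 2).
/ɡ/ (between /a/ and /a/) fails the environment for rule 1, so it stays [ɡ].
Rule 2 applies to /a/ (between /ɡ/ and /ɡ/: in an unstressed syllable) → [ə].
/ɡ/ (between /a/ and /i/): rule 1 targets it, but not word-finally → unchanged [ɡ].
/i/ (word-final): in an unstressed syllable, so rule 2 applies → [ə].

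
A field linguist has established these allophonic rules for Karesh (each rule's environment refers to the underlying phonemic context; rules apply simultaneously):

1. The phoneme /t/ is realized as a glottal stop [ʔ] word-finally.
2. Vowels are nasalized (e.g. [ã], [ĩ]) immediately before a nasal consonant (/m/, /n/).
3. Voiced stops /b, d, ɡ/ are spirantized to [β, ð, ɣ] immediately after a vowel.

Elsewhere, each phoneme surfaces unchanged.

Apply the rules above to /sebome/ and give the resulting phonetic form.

/e/ (between /s/ and /b/) is in the target of rule 2 but the environment (before a nasal consonant) is not met → [e].
Rule 3 applies to /b/ (between /e/ and /o/: immediately after a vowel) → [β].
/o/ meets the environment for rule 2 (before a nasal consonant) → [õ].
/e/ (word-final) fails the environment for rule 2, so it stays [e].

[seβõme]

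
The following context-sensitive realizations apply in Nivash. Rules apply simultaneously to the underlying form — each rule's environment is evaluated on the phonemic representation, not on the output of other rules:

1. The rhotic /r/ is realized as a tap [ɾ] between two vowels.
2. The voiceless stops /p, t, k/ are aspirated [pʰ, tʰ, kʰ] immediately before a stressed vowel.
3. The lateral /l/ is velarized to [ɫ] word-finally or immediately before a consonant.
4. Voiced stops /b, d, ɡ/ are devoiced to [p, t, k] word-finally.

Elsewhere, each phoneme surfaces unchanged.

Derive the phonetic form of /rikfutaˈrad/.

/r/ — word-initial; rule 1 does not apply here → [r].
/i/ — not in any rule's target class → [i].
/k/ (between /i/ and /f/) fails the environment for rule 2, so it stays [k].
/f/ stays [f].
/u/ (between /f/ and /t/) is unaffected → [u].
/t/ (between /u/ and /a/): rule 2 targets it, but not immediately before a stressed vowel → unchanged [t].
/a/ (between /t/ and /r/) is unaffected → [a].
/r/ meets the environment for rule 1 (between two vowels) → [ɾ].
/a/ (between /r/ and /d/): no rule targets it → [a].
/d/ (word-final) occurs word-finally → [t] by rule 4.

[rikfutaˈɾat]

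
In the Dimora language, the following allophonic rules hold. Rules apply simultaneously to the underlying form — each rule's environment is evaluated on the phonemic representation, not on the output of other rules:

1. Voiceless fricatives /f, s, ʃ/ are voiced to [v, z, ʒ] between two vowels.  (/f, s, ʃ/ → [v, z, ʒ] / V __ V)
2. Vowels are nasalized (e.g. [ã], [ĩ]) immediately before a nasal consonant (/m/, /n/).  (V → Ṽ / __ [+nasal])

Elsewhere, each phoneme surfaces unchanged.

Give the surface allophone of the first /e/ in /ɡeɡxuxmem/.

[e]

/e/ — between /ɡ/ and /ɡ/; rule 2 does not apply here → [e].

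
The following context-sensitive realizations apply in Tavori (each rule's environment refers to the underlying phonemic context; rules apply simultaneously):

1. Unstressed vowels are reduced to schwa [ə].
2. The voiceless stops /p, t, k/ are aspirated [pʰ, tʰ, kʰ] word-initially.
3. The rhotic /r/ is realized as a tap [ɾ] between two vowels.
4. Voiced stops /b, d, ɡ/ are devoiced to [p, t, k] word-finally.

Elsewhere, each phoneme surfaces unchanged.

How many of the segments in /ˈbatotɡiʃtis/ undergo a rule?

3

Segments that undergo a rule: /o/ → [ə] (rule 1); /i/ → [ə] (rule 1); /i/ → [ə] (rule 1).
All other segments surface unchanged.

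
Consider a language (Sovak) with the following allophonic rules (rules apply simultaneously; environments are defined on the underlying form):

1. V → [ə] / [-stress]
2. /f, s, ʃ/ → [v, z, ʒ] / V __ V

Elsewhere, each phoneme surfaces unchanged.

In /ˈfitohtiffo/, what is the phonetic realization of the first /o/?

[ə]

/o/ — between /t/ and /h/, in an unstressed syllable — surfaces as [ə] (rule 1).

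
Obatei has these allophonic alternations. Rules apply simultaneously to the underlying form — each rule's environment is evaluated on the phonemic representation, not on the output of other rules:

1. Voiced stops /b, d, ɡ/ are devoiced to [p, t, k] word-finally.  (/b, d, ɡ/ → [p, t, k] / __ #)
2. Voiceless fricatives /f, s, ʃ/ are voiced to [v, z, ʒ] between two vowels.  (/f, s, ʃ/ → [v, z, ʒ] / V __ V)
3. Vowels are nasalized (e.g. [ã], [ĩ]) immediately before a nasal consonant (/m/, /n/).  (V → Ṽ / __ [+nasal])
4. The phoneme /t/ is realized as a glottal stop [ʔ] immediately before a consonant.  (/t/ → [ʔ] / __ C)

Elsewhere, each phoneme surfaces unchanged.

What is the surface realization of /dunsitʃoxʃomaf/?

[dũnsiʔʃoxʃõmaf]

/d/ (word-initial): rule 1 targets it, but not word-finally → unchanged [d].
/u/ (between /d/ and /n/): before a nasal consonant, so rule 3 applies → [ũ].
/n/ stays [n].
/s/ (between /n/ and /i/): rule 2 targets it, but not between two vowels → unchanged [s].
/i/ (between /s/ and /t/): rule 3 targets it, but not before a nasal consonant → unchanged [i].
/t/ (between /i/ and /ʃ/) occurs immediately before a consonant → [ʔ] by rule 4.
/ʃ/ — between /t/ and /o/; rule 2 does not apply here → [ʃ].
/o/ (between /ʃ/ and /x/) is in the target of rule 3 but the environment (before a nasal consonant) is not met → [o].
/x/ stays [x].
/ʃ/ (between /x/ and /o/): rule 2 targets it, but not between two vowels → unchanged [ʃ].
/o/ meets the environment for rule 3 (before a nasal consonant) → [õ].
/m/ — not in any rule's target class → [m].
/a/ (between /m/ and /f/): rule 3 targets it, but not before a nasal consonant → unchanged [a].
/f/ — word-final; rule 2 does not apply here → [f].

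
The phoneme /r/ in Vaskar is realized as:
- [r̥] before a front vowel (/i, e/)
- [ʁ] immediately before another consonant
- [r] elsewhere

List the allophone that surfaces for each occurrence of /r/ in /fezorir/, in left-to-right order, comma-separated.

[r̥], [r]

Occurrence 1 (position 5): before a front vowel (/i, e/) → [r̥].
Occurrence 2 (position 7): no conditioning environment matches → elsewhere allophone [r].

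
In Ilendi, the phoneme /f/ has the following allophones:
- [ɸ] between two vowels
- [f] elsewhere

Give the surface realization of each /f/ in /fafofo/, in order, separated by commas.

[f], [ɸ], [ɸ]

Occurrence 1 (position 1): no conditioning environment matches → elsewhere allophone [f].
Occurrence 2 (position 3): between two vowels → [ɸ].
Occurrence 3 (position 5): between two vowels → [ɸ].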